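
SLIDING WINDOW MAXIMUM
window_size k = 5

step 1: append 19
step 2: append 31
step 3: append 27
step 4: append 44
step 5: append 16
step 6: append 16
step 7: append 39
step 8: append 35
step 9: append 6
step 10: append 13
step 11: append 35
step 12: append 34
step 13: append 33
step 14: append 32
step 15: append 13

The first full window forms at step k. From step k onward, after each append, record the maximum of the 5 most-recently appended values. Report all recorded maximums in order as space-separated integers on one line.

Answer: 44 44 44 44 39 39 39 35 35 35 35

Derivation:
step 1: append 19 -> window=[19] (not full yet)
step 2: append 31 -> window=[19, 31] (not full yet)
step 3: append 27 -> window=[19, 31, 27] (not full yet)
step 4: append 44 -> window=[19, 31, 27, 44] (not full yet)
step 5: append 16 -> window=[19, 31, 27, 44, 16] -> max=44
step 6: append 16 -> window=[31, 27, 44, 16, 16] -> max=44
step 7: append 39 -> window=[27, 44, 16, 16, 39] -> max=44
step 8: append 35 -> window=[44, 16, 16, 39, 35] -> max=44
step 9: append 6 -> window=[16, 16, 39, 35, 6] -> max=39
step 10: append 13 -> window=[16, 39, 35, 6, 13] -> max=39
step 11: append 35 -> window=[39, 35, 6, 13, 35] -> max=39
step 12: append 34 -> window=[35, 6, 13, 35, 34] -> max=35
step 13: append 33 -> window=[6, 13, 35, 34, 33] -> max=35
step 14: append 32 -> window=[13, 35, 34, 33, 32] -> max=35
step 15: append 13 -> window=[35, 34, 33, 32, 13] -> max=35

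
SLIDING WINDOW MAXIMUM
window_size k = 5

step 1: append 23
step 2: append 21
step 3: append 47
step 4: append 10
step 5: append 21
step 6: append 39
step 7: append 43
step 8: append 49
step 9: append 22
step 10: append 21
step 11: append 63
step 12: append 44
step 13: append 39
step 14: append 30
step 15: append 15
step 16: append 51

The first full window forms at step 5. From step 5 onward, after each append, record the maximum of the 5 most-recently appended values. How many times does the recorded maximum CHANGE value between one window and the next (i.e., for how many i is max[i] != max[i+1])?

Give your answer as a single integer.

step 1: append 23 -> window=[23] (not full yet)
step 2: append 21 -> window=[23, 21] (not full yet)
step 3: append 47 -> window=[23, 21, 47] (not full yet)
step 4: append 10 -> window=[23, 21, 47, 10] (not full yet)
step 5: append 21 -> window=[23, 21, 47, 10, 21] -> max=47
step 6: append 39 -> window=[21, 47, 10, 21, 39] -> max=47
step 7: append 43 -> window=[47, 10, 21, 39, 43] -> max=47
step 8: append 49 -> window=[10, 21, 39, 43, 49] -> max=49
step 9: append 22 -> window=[21, 39, 43, 49, 22] -> max=49
step 10: append 21 -> window=[39, 43, 49, 22, 21] -> max=49
step 11: append 63 -> window=[43, 49, 22, 21, 63] -> max=63
step 12: append 44 -> window=[49, 22, 21, 63, 44] -> max=63
step 13: append 39 -> window=[22, 21, 63, 44, 39] -> max=63
step 14: append 30 -> window=[21, 63, 44, 39, 30] -> max=63
step 15: append 15 -> window=[63, 44, 39, 30, 15] -> max=63
step 16: append 51 -> window=[44, 39, 30, 15, 51] -> max=51
Recorded maximums: 47 47 47 49 49 49 63 63 63 63 63 51
Changes between consecutive maximums: 3

Answer: 3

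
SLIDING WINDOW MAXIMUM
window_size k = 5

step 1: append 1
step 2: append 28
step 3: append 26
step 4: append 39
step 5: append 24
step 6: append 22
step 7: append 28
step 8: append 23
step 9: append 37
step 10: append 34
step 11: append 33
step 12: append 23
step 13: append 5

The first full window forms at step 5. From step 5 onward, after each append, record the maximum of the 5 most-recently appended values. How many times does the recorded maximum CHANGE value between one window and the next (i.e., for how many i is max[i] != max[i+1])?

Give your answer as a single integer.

Answer: 1

Derivation:
step 1: append 1 -> window=[1] (not full yet)
step 2: append 28 -> window=[1, 28] (not full yet)
step 3: append 26 -> window=[1, 28, 26] (not full yet)
step 4: append 39 -> window=[1, 28, 26, 39] (not full yet)
step 5: append 24 -> window=[1, 28, 26, 39, 24] -> max=39
step 6: append 22 -> window=[28, 26, 39, 24, 22] -> max=39
step 7: append 28 -> window=[26, 39, 24, 22, 28] -> max=39
step 8: append 23 -> window=[39, 24, 22, 28, 23] -> max=39
step 9: append 37 -> window=[24, 22, 28, 23, 37] -> max=37
step 10: append 34 -> window=[22, 28, 23, 37, 34] -> max=37
step 11: append 33 -> window=[28, 23, 37, 34, 33] -> max=37
step 12: append 23 -> window=[23, 37, 34, 33, 23] -> max=37
step 13: append 5 -> window=[37, 34, 33, 23, 5] -> max=37
Recorded maximums: 39 39 39 39 37 37 37 37 37
Changes between consecutive maximums: 1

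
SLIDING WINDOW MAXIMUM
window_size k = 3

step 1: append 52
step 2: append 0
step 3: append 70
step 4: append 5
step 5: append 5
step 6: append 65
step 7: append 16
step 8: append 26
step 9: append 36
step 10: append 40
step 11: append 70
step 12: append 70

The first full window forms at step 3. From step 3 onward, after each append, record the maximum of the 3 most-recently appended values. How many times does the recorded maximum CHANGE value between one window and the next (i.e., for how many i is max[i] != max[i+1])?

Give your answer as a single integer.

Answer: 4

Derivation:
step 1: append 52 -> window=[52] (not full yet)
step 2: append 0 -> window=[52, 0] (not full yet)
step 3: append 70 -> window=[52, 0, 70] -> max=70
step 4: append 5 -> window=[0, 70, 5] -> max=70
step 5: append 5 -> window=[70, 5, 5] -> max=70
step 6: append 65 -> window=[5, 5, 65] -> max=65
step 7: append 16 -> window=[5, 65, 16] -> max=65
step 8: append 26 -> window=[65, 16, 26] -> max=65
step 9: append 36 -> window=[16, 26, 36] -> max=36
step 10: append 40 -> window=[26, 36, 40] -> max=40
step 11: append 70 -> window=[36, 40, 70] -> max=70
step 12: append 70 -> window=[40, 70, 70] -> max=70
Recorded maximums: 70 70 70 65 65 65 36 40 70 70
Changes between consecutive maximums: 4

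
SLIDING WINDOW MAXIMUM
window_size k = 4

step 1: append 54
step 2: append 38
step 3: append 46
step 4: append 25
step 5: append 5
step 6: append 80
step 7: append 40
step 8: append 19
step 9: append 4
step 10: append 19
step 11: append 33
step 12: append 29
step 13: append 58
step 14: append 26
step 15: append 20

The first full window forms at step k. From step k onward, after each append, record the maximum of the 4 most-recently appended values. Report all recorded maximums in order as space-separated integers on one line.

Answer: 54 46 80 80 80 80 40 33 33 58 58 58

Derivation:
step 1: append 54 -> window=[54] (not full yet)
step 2: append 38 -> window=[54, 38] (not full yet)
step 3: append 46 -> window=[54, 38, 46] (not full yet)
step 4: append 25 -> window=[54, 38, 46, 25] -> max=54
step 5: append 5 -> window=[38, 46, 25, 5] -> max=46
step 6: append 80 -> window=[46, 25, 5, 80] -> max=80
step 7: append 40 -> window=[25, 5, 80, 40] -> max=80
step 8: append 19 -> window=[5, 80, 40, 19] -> max=80
step 9: append 4 -> window=[80, 40, 19, 4] -> max=80
step 10: append 19 -> window=[40, 19, 4, 19] -> max=40
step 11: append 33 -> window=[19, 4, 19, 33] -> max=33
step 12: append 29 -> window=[4, 19, 33, 29] -> max=33
step 13: append 58 -> window=[19, 33, 29, 58] -> max=58
step 14: append 26 -> window=[33, 29, 58, 26] -> max=58
step 15: append 20 -> window=[29, 58, 26, 20] -> max=58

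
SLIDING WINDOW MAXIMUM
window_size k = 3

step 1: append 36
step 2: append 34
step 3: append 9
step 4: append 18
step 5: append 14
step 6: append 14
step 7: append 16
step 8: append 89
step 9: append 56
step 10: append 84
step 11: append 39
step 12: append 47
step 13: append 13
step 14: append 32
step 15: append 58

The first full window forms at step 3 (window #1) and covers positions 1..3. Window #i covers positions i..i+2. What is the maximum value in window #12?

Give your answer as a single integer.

Answer: 47

Derivation:
step 1: append 36 -> window=[36] (not full yet)
step 2: append 34 -> window=[36, 34] (not full yet)
step 3: append 9 -> window=[36, 34, 9] -> max=36
step 4: append 18 -> window=[34, 9, 18] -> max=34
step 5: append 14 -> window=[9, 18, 14] -> max=18
step 6: append 14 -> window=[18, 14, 14] -> max=18
step 7: append 16 -> window=[14, 14, 16] -> max=16
step 8: append 89 -> window=[14, 16, 89] -> max=89
step 9: append 56 -> window=[16, 89, 56] -> max=89
step 10: append 84 -> window=[89, 56, 84] -> max=89
step 11: append 39 -> window=[56, 84, 39] -> max=84
step 12: append 47 -> window=[84, 39, 47] -> max=84
step 13: append 13 -> window=[39, 47, 13] -> max=47
step 14: append 32 -> window=[47, 13, 32] -> max=47
Window #12 max = 47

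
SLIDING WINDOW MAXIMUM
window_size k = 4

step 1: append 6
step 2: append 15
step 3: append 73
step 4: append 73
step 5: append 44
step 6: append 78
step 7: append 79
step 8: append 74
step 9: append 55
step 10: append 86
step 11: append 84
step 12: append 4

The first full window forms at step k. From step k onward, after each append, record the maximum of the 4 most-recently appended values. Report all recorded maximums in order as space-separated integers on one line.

step 1: append 6 -> window=[6] (not full yet)
step 2: append 15 -> window=[6, 15] (not full yet)
step 3: append 73 -> window=[6, 15, 73] (not full yet)
step 4: append 73 -> window=[6, 15, 73, 73] -> max=73
step 5: append 44 -> window=[15, 73, 73, 44] -> max=73
step 6: append 78 -> window=[73, 73, 44, 78] -> max=78
step 7: append 79 -> window=[73, 44, 78, 79] -> max=79
step 8: append 74 -> window=[44, 78, 79, 74] -> max=79
step 9: append 55 -> window=[78, 79, 74, 55] -> max=79
step 10: append 86 -> window=[79, 74, 55, 86] -> max=86
step 11: append 84 -> window=[74, 55, 86, 84] -> max=86
step 12: append 4 -> window=[55, 86, 84, 4] -> max=86

Answer: 73 73 78 79 79 79 86 86 86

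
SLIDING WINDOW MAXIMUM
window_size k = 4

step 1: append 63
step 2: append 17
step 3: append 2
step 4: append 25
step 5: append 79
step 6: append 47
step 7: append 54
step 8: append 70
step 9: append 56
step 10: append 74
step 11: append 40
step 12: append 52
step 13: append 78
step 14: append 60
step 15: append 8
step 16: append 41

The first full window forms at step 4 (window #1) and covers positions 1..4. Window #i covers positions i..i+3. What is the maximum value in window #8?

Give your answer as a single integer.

step 1: append 63 -> window=[63] (not full yet)
step 2: append 17 -> window=[63, 17] (not full yet)
step 3: append 2 -> window=[63, 17, 2] (not full yet)
step 4: append 25 -> window=[63, 17, 2, 25] -> max=63
step 5: append 79 -> window=[17, 2, 25, 79] -> max=79
step 6: append 47 -> window=[2, 25, 79, 47] -> max=79
step 7: append 54 -> window=[25, 79, 47, 54] -> max=79
step 8: append 70 -> window=[79, 47, 54, 70] -> max=79
step 9: append 56 -> window=[47, 54, 70, 56] -> max=70
step 10: append 74 -> window=[54, 70, 56, 74] -> max=74
step 11: append 40 -> window=[70, 56, 74, 40] -> max=74
Window #8 max = 74

Answer: 74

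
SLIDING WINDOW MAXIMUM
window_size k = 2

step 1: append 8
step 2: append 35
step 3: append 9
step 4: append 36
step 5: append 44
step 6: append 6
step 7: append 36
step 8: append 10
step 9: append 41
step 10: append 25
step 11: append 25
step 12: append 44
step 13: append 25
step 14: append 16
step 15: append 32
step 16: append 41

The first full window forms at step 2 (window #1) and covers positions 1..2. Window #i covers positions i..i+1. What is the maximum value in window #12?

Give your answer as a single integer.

Answer: 44

Derivation:
step 1: append 8 -> window=[8] (not full yet)
step 2: append 35 -> window=[8, 35] -> max=35
step 3: append 9 -> window=[35, 9] -> max=35
step 4: append 36 -> window=[9, 36] -> max=36
step 5: append 44 -> window=[36, 44] -> max=44
step 6: append 6 -> window=[44, 6] -> max=44
step 7: append 36 -> window=[6, 36] -> max=36
step 8: append 10 -> window=[36, 10] -> max=36
step 9: append 41 -> window=[10, 41] -> max=41
step 10: append 25 -> window=[41, 25] -> max=41
step 11: append 25 -> window=[25, 25] -> max=25
step 12: append 44 -> window=[25, 44] -> max=44
step 13: append 25 -> window=[44, 25] -> max=44
Window #12 max = 44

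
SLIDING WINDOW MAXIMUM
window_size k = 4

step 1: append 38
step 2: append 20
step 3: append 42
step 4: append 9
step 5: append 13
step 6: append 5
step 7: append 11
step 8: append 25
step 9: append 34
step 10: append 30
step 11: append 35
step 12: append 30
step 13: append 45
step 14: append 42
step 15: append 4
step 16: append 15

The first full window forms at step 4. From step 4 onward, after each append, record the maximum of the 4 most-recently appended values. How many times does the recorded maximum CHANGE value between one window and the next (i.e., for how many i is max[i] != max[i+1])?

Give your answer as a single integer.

step 1: append 38 -> window=[38] (not full yet)
step 2: append 20 -> window=[38, 20] (not full yet)
step 3: append 42 -> window=[38, 20, 42] (not full yet)
step 4: append 9 -> window=[38, 20, 42, 9] -> max=42
step 5: append 13 -> window=[20, 42, 9, 13] -> max=42
step 6: append 5 -> window=[42, 9, 13, 5] -> max=42
step 7: append 11 -> window=[9, 13, 5, 11] -> max=13
step 8: append 25 -> window=[13, 5, 11, 25] -> max=25
step 9: append 34 -> window=[5, 11, 25, 34] -> max=34
step 10: append 30 -> window=[11, 25, 34, 30] -> max=34
step 11: append 35 -> window=[25, 34, 30, 35] -> max=35
step 12: append 30 -> window=[34, 30, 35, 30] -> max=35
step 13: append 45 -> window=[30, 35, 30, 45] -> max=45
step 14: append 42 -> window=[35, 30, 45, 42] -> max=45
step 15: append 4 -> window=[30, 45, 42, 4] -> max=45
step 16: append 15 -> window=[45, 42, 4, 15] -> max=45
Recorded maximums: 42 42 42 13 25 34 34 35 35 45 45 45 45
Changes between consecutive maximums: 5

Answer: 5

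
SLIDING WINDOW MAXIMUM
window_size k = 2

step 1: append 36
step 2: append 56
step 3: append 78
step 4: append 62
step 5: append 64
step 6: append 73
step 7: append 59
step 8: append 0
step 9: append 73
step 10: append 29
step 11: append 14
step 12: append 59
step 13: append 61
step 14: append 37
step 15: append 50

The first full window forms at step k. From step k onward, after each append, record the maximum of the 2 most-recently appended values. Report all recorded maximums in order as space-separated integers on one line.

step 1: append 36 -> window=[36] (not full yet)
step 2: append 56 -> window=[36, 56] -> max=56
step 3: append 78 -> window=[56, 78] -> max=78
step 4: append 62 -> window=[78, 62] -> max=78
step 5: append 64 -> window=[62, 64] -> max=64
step 6: append 73 -> window=[64, 73] -> max=73
step 7: append 59 -> window=[73, 59] -> max=73
step 8: append 0 -> window=[59, 0] -> max=59
step 9: append 73 -> window=[0, 73] -> max=73
step 10: append 29 -> window=[73, 29] -> max=73
step 11: append 14 -> window=[29, 14] -> max=29
step 12: append 59 -> window=[14, 59] -> max=59
step 13: append 61 -> window=[59, 61] -> max=61
step 14: append 37 -> window=[61, 37] -> max=61
step 15: append 50 -> window=[37, 50] -> max=50

Answer: 56 78 78 64 73 73 59 73 73 29 59 61 61 50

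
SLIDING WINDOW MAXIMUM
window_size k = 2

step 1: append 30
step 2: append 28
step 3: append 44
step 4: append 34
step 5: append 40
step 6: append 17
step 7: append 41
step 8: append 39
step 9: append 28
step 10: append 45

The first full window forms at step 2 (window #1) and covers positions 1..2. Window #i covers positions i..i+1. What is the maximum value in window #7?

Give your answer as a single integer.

step 1: append 30 -> window=[30] (not full yet)
step 2: append 28 -> window=[30, 28] -> max=30
step 3: append 44 -> window=[28, 44] -> max=44
step 4: append 34 -> window=[44, 34] -> max=44
step 5: append 40 -> window=[34, 40] -> max=40
step 6: append 17 -> window=[40, 17] -> max=40
step 7: append 41 -> window=[17, 41] -> max=41
step 8: append 39 -> window=[41, 39] -> max=41
Window #7 max = 41

Answer: 41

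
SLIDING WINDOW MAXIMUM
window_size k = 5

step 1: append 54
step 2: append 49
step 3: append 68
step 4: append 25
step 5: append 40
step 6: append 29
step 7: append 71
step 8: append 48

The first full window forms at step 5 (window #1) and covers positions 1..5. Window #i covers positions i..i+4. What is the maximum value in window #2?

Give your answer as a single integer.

Answer: 68

Derivation:
step 1: append 54 -> window=[54] (not full yet)
step 2: append 49 -> window=[54, 49] (not full yet)
step 3: append 68 -> window=[54, 49, 68] (not full yet)
step 4: append 25 -> window=[54, 49, 68, 25] (not full yet)
step 5: append 40 -> window=[54, 49, 68, 25, 40] -> max=68
step 6: append 29 -> window=[49, 68, 25, 40, 29] -> max=68
Window #2 max = 68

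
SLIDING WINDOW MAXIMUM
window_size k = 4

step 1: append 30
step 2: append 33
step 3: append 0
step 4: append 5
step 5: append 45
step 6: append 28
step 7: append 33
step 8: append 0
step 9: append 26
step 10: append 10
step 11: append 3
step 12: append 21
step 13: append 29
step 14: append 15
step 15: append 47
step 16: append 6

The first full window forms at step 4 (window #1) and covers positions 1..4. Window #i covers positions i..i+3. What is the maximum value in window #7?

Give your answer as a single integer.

step 1: append 30 -> window=[30] (not full yet)
step 2: append 33 -> window=[30, 33] (not full yet)
step 3: append 0 -> window=[30, 33, 0] (not full yet)
step 4: append 5 -> window=[30, 33, 0, 5] -> max=33
step 5: append 45 -> window=[33, 0, 5, 45] -> max=45
step 6: append 28 -> window=[0, 5, 45, 28] -> max=45
step 7: append 33 -> window=[5, 45, 28, 33] -> max=45
step 8: append 0 -> window=[45, 28, 33, 0] -> max=45
step 9: append 26 -> window=[28, 33, 0, 26] -> max=33
step 10: append 10 -> window=[33, 0, 26, 10] -> max=33
Window #7 max = 33

Answer: 33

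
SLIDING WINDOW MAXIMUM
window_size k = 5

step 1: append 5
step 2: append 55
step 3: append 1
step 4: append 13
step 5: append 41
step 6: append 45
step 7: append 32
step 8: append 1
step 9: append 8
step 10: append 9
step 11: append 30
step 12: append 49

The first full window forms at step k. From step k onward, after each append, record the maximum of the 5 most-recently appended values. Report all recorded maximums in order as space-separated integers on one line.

Answer: 55 55 45 45 45 45 32 49

Derivation:
step 1: append 5 -> window=[5] (not full yet)
step 2: append 55 -> window=[5, 55] (not full yet)
step 3: append 1 -> window=[5, 55, 1] (not full yet)
step 4: append 13 -> window=[5, 55, 1, 13] (not full yet)
step 5: append 41 -> window=[5, 55, 1, 13, 41] -> max=55
step 6: append 45 -> window=[55, 1, 13, 41, 45] -> max=55
step 7: append 32 -> window=[1, 13, 41, 45, 32] -> max=45
step 8: append 1 -> window=[13, 41, 45, 32, 1] -> max=45
step 9: append 8 -> window=[41, 45, 32, 1, 8] -> max=45
step 10: append 9 -> window=[45, 32, 1, 8, 9] -> max=45
step 11: append 30 -> window=[32, 1, 8, 9, 30] -> max=32
step 12: append 49 -> window=[1, 8, 9, 30, 49] -> max=49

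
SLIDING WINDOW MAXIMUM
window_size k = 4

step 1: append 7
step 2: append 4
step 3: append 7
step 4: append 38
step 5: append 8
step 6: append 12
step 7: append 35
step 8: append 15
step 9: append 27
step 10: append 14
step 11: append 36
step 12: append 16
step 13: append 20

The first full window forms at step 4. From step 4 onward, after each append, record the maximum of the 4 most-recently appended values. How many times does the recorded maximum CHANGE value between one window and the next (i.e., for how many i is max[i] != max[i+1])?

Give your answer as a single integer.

Answer: 2

Derivation:
step 1: append 7 -> window=[7] (not full yet)
step 2: append 4 -> window=[7, 4] (not full yet)
step 3: append 7 -> window=[7, 4, 7] (not full yet)
step 4: append 38 -> window=[7, 4, 7, 38] -> max=38
step 5: append 8 -> window=[4, 7, 38, 8] -> max=38
step 6: append 12 -> window=[7, 38, 8, 12] -> max=38
step 7: append 35 -> window=[38, 8, 12, 35] -> max=38
step 8: append 15 -> window=[8, 12, 35, 15] -> max=35
step 9: append 27 -> window=[12, 35, 15, 27] -> max=35
step 10: append 14 -> window=[35, 15, 27, 14] -> max=35
step 11: append 36 -> window=[15, 27, 14, 36] -> max=36
step 12: append 16 -> window=[27, 14, 36, 16] -> max=36
step 13: append 20 -> window=[14, 36, 16, 20] -> max=36
Recorded maximums: 38 38 38 38 35 35 35 36 36 36
Changes between consecutive maximums: 2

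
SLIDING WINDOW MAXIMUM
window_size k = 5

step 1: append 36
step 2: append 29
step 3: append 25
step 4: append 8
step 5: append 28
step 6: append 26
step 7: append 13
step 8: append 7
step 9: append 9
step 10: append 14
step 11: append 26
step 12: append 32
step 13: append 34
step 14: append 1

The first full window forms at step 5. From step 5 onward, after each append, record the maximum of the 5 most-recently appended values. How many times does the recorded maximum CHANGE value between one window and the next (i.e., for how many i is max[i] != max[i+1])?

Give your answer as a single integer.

step 1: append 36 -> window=[36] (not full yet)
step 2: append 29 -> window=[36, 29] (not full yet)
step 3: append 25 -> window=[36, 29, 25] (not full yet)
step 4: append 8 -> window=[36, 29, 25, 8] (not full yet)
step 5: append 28 -> window=[36, 29, 25, 8, 28] -> max=36
step 6: append 26 -> window=[29, 25, 8, 28, 26] -> max=29
step 7: append 13 -> window=[25, 8, 28, 26, 13] -> max=28
step 8: append 7 -> window=[8, 28, 26, 13, 7] -> max=28
step 9: append 9 -> window=[28, 26, 13, 7, 9] -> max=28
step 10: append 14 -> window=[26, 13, 7, 9, 14] -> max=26
step 11: append 26 -> window=[13, 7, 9, 14, 26] -> max=26
step 12: append 32 -> window=[7, 9, 14, 26, 32] -> max=32
step 13: append 34 -> window=[9, 14, 26, 32, 34] -> max=34
step 14: append 1 -> window=[14, 26, 32, 34, 1] -> max=34
Recorded maximums: 36 29 28 28 28 26 26 32 34 34
Changes between consecutive maximums: 5

Answer: 5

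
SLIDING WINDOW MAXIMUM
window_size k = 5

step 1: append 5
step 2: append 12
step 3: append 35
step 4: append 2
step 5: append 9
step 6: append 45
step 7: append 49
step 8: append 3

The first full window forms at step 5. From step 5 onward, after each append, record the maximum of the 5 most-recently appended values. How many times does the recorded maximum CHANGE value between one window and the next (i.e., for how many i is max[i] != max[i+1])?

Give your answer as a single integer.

Answer: 2

Derivation:
step 1: append 5 -> window=[5] (not full yet)
step 2: append 12 -> window=[5, 12] (not full yet)
step 3: append 35 -> window=[5, 12, 35] (not full yet)
step 4: append 2 -> window=[5, 12, 35, 2] (not full yet)
step 5: append 9 -> window=[5, 12, 35, 2, 9] -> max=35
step 6: append 45 -> window=[12, 35, 2, 9, 45] -> max=45
step 7: append 49 -> window=[35, 2, 9, 45, 49] -> max=49
step 8: append 3 -> window=[2, 9, 45, 49, 3] -> max=49
Recorded maximums: 35 45 49 49
Changes between consecutive maximums: 2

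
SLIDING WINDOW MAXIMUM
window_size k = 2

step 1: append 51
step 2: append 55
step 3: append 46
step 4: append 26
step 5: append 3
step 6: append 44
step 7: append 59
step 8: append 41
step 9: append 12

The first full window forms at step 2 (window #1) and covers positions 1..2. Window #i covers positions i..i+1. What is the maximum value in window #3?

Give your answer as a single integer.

step 1: append 51 -> window=[51] (not full yet)
step 2: append 55 -> window=[51, 55] -> max=55
step 3: append 46 -> window=[55, 46] -> max=55
step 4: append 26 -> window=[46, 26] -> max=46
Window #3 max = 46

Answer: 46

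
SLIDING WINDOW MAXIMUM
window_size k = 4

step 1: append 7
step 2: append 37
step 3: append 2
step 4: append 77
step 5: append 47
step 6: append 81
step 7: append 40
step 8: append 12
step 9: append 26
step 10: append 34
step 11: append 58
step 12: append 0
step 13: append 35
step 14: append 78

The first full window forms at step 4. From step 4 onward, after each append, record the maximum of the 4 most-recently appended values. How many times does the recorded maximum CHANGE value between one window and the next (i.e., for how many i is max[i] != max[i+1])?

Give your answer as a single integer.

step 1: append 7 -> window=[7] (not full yet)
step 2: append 37 -> window=[7, 37] (not full yet)
step 3: append 2 -> window=[7, 37, 2] (not full yet)
step 4: append 77 -> window=[7, 37, 2, 77] -> max=77
step 5: append 47 -> window=[37, 2, 77, 47] -> max=77
step 6: append 81 -> window=[2, 77, 47, 81] -> max=81
step 7: append 40 -> window=[77, 47, 81, 40] -> max=81
step 8: append 12 -> window=[47, 81, 40, 12] -> max=81
step 9: append 26 -> window=[81, 40, 12, 26] -> max=81
step 10: append 34 -> window=[40, 12, 26, 34] -> max=40
step 11: append 58 -> window=[12, 26, 34, 58] -> max=58
step 12: append 0 -> window=[26, 34, 58, 0] -> max=58
step 13: append 35 -> window=[34, 58, 0, 35] -> max=58
step 14: append 78 -> window=[58, 0, 35, 78] -> max=78
Recorded maximums: 77 77 81 81 81 81 40 58 58 58 78
Changes between consecutive maximums: 4

Answer: 4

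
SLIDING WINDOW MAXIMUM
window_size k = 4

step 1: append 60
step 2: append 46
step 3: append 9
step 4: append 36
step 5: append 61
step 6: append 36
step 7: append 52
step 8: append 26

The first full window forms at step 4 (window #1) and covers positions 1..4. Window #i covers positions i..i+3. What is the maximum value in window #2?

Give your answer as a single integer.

Answer: 61

Derivation:
step 1: append 60 -> window=[60] (not full yet)
step 2: append 46 -> window=[60, 46] (not full yet)
step 3: append 9 -> window=[60, 46, 9] (not full yet)
step 4: append 36 -> window=[60, 46, 9, 36] -> max=60
step 5: append 61 -> window=[46, 9, 36, 61] -> max=61
Window #2 max = 61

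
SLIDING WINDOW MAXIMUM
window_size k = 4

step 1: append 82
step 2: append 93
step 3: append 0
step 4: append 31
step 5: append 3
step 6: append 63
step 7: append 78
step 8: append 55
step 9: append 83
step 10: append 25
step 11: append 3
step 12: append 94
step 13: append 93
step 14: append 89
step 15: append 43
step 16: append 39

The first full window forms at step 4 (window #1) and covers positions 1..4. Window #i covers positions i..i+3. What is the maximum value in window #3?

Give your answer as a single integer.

step 1: append 82 -> window=[82] (not full yet)
step 2: append 93 -> window=[82, 93] (not full yet)
step 3: append 0 -> window=[82, 93, 0] (not full yet)
step 4: append 31 -> window=[82, 93, 0, 31] -> max=93
step 5: append 3 -> window=[93, 0, 31, 3] -> max=93
step 6: append 63 -> window=[0, 31, 3, 63] -> max=63
Window #3 max = 63

Answer: 63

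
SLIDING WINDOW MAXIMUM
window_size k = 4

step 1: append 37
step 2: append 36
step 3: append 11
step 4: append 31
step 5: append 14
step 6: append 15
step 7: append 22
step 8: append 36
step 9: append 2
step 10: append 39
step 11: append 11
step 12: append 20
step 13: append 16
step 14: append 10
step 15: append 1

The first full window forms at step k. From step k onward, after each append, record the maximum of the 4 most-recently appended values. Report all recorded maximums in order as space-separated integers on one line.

Answer: 37 36 31 31 36 36 39 39 39 39 20 20

Derivation:
step 1: append 37 -> window=[37] (not full yet)
step 2: append 36 -> window=[37, 36] (not full yet)
step 3: append 11 -> window=[37, 36, 11] (not full yet)
step 4: append 31 -> window=[37, 36, 11, 31] -> max=37
step 5: append 14 -> window=[36, 11, 31, 14] -> max=36
step 6: append 15 -> window=[11, 31, 14, 15] -> max=31
step 7: append 22 -> window=[31, 14, 15, 22] -> max=31
step 8: append 36 -> window=[14, 15, 22, 36] -> max=36
step 9: append 2 -> window=[15, 22, 36, 2] -> max=36
step 10: append 39 -> window=[22, 36, 2, 39] -> max=39
step 11: append 11 -> window=[36, 2, 39, 11] -> max=39
step 12: append 20 -> window=[2, 39, 11, 20] -> max=39
step 13: append 16 -> window=[39, 11, 20, 16] -> max=39
step 14: append 10 -> window=[11, 20, 16, 10] -> max=20
step 15: append 1 -> window=[20, 16, 10, 1] -> max=20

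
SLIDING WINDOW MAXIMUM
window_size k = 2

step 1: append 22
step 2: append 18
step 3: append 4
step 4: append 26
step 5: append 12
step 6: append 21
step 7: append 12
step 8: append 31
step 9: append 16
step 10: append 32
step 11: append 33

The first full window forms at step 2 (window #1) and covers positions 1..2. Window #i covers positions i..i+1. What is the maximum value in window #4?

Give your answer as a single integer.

step 1: append 22 -> window=[22] (not full yet)
step 2: append 18 -> window=[22, 18] -> max=22
step 3: append 4 -> window=[18, 4] -> max=18
step 4: append 26 -> window=[4, 26] -> max=26
step 5: append 12 -> window=[26, 12] -> max=26
Window #4 max = 26

Answer: 26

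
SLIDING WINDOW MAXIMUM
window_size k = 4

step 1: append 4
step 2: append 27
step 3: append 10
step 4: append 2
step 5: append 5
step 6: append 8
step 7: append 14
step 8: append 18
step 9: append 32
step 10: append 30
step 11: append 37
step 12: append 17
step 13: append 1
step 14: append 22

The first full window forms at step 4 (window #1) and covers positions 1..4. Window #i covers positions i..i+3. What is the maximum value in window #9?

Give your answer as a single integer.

step 1: append 4 -> window=[4] (not full yet)
step 2: append 27 -> window=[4, 27] (not full yet)
step 3: append 10 -> window=[4, 27, 10] (not full yet)
step 4: append 2 -> window=[4, 27, 10, 2] -> max=27
step 5: append 5 -> window=[27, 10, 2, 5] -> max=27
step 6: append 8 -> window=[10, 2, 5, 8] -> max=10
step 7: append 14 -> window=[2, 5, 8, 14] -> max=14
step 8: append 18 -> window=[5, 8, 14, 18] -> max=18
step 9: append 32 -> window=[8, 14, 18, 32] -> max=32
step 10: append 30 -> window=[14, 18, 32, 30] -> max=32
step 11: append 37 -> window=[18, 32, 30, 37] -> max=37
step 12: append 17 -> window=[32, 30, 37, 17] -> max=37
Window #9 max = 37

Answer: 37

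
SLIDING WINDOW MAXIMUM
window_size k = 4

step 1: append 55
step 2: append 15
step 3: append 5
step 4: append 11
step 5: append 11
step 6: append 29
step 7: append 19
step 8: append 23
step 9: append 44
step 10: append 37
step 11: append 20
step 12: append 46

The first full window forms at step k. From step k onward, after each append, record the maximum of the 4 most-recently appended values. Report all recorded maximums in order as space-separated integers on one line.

step 1: append 55 -> window=[55] (not full yet)
step 2: append 15 -> window=[55, 15] (not full yet)
step 3: append 5 -> window=[55, 15, 5] (not full yet)
step 4: append 11 -> window=[55, 15, 5, 11] -> max=55
step 5: append 11 -> window=[15, 5, 11, 11] -> max=15
step 6: append 29 -> window=[5, 11, 11, 29] -> max=29
step 7: append 19 -> window=[11, 11, 29, 19] -> max=29
step 8: append 23 -> window=[11, 29, 19, 23] -> max=29
step 9: append 44 -> window=[29, 19, 23, 44] -> max=44
step 10: append 37 -> window=[19, 23, 44, 37] -> max=44
step 11: append 20 -> window=[23, 44, 37, 20] -> max=44
step 12: append 46 -> window=[44, 37, 20, 46] -> max=46

Answer: 55 15 29 29 29 44 44 44 46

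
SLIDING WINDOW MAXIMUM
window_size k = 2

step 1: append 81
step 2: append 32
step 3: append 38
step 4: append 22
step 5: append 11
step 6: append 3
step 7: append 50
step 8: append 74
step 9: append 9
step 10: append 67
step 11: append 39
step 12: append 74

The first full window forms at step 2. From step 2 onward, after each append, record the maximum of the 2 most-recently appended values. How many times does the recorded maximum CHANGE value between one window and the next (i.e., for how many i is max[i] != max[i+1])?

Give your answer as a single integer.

step 1: append 81 -> window=[81] (not full yet)
step 2: append 32 -> window=[81, 32] -> max=81
step 3: append 38 -> window=[32, 38] -> max=38
step 4: append 22 -> window=[38, 22] -> max=38
step 5: append 11 -> window=[22, 11] -> max=22
step 6: append 3 -> window=[11, 3] -> max=11
step 7: append 50 -> window=[3, 50] -> max=50
step 8: append 74 -> window=[50, 74] -> max=74
step 9: append 9 -> window=[74, 9] -> max=74
step 10: append 67 -> window=[9, 67] -> max=67
step 11: append 39 -> window=[67, 39] -> max=67
step 12: append 74 -> window=[39, 74] -> max=74
Recorded maximums: 81 38 38 22 11 50 74 74 67 67 74
Changes between consecutive maximums: 7

Answer: 7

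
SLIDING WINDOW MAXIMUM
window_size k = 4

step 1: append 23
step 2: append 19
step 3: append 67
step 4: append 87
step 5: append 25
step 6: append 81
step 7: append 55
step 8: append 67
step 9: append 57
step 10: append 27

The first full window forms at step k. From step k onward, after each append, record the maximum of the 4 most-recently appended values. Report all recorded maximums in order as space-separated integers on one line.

step 1: append 23 -> window=[23] (not full yet)
step 2: append 19 -> window=[23, 19] (not full yet)
step 3: append 67 -> window=[23, 19, 67] (not full yet)
step 4: append 87 -> window=[23, 19, 67, 87] -> max=87
step 5: append 25 -> window=[19, 67, 87, 25] -> max=87
step 6: append 81 -> window=[67, 87, 25, 81] -> max=87
step 7: append 55 -> window=[87, 25, 81, 55] -> max=87
step 8: append 67 -> window=[25, 81, 55, 67] -> max=81
step 9: append 57 -> window=[81, 55, 67, 57] -> max=81
step 10: append 27 -> window=[55, 67, 57, 27] -> max=67

Answer: 87 87 87 87 81 81 67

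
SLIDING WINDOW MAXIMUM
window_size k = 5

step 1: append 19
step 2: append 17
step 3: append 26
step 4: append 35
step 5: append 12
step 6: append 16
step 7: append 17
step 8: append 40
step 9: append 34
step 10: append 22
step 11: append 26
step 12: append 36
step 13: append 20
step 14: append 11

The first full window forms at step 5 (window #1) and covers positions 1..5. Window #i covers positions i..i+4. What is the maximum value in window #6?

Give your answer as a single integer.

step 1: append 19 -> window=[19] (not full yet)
step 2: append 17 -> window=[19, 17] (not full yet)
step 3: append 26 -> window=[19, 17, 26] (not full yet)
step 4: append 35 -> window=[19, 17, 26, 35] (not full yet)
step 5: append 12 -> window=[19, 17, 26, 35, 12] -> max=35
step 6: append 16 -> window=[17, 26, 35, 12, 16] -> max=35
step 7: append 17 -> window=[26, 35, 12, 16, 17] -> max=35
step 8: append 40 -> window=[35, 12, 16, 17, 40] -> max=40
step 9: append 34 -> window=[12, 16, 17, 40, 34] -> max=40
step 10: append 22 -> window=[16, 17, 40, 34, 22] -> max=40
Window #6 max = 40

Answer: 40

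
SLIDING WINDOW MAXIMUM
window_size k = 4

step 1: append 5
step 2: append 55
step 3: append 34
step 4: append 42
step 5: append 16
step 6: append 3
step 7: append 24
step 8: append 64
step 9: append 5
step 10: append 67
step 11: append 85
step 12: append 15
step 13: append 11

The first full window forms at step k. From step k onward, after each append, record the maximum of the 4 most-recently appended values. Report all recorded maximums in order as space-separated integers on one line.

step 1: append 5 -> window=[5] (not full yet)
step 2: append 55 -> window=[5, 55] (not full yet)
step 3: append 34 -> window=[5, 55, 34] (not full yet)
step 4: append 42 -> window=[5, 55, 34, 42] -> max=55
step 5: append 16 -> window=[55, 34, 42, 16] -> max=55
step 6: append 3 -> window=[34, 42, 16, 3] -> max=42
step 7: append 24 -> window=[42, 16, 3, 24] -> max=42
step 8: append 64 -> window=[16, 3, 24, 64] -> max=64
step 9: append 5 -> window=[3, 24, 64, 5] -> max=64
step 10: append 67 -> window=[24, 64, 5, 67] -> max=67
step 11: append 85 -> window=[64, 5, 67, 85] -> max=85
step 12: append 15 -> window=[5, 67, 85, 15] -> max=85
step 13: append 11 -> window=[67, 85, 15, 11] -> max=85

Answer: 55 55 42 42 64 64 67 85 85 85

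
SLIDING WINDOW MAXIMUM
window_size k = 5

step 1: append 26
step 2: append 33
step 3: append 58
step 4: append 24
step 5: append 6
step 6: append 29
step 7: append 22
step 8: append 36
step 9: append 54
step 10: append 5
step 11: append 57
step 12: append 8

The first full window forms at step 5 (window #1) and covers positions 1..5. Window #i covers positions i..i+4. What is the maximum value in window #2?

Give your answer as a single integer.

step 1: append 26 -> window=[26] (not full yet)
step 2: append 33 -> window=[26, 33] (not full yet)
step 3: append 58 -> window=[26, 33, 58] (not full yet)
step 4: append 24 -> window=[26, 33, 58, 24] (not full yet)
step 5: append 6 -> window=[26, 33, 58, 24, 6] -> max=58
step 6: append 29 -> window=[33, 58, 24, 6, 29] -> max=58
Window #2 max = 58

Answer: 58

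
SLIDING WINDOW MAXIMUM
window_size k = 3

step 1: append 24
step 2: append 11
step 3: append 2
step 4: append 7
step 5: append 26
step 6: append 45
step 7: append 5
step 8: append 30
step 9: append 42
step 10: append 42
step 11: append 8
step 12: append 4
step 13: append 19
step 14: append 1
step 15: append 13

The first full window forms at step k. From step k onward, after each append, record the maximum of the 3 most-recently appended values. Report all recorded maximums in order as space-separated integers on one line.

Answer: 24 11 26 45 45 45 42 42 42 42 19 19 19

Derivation:
step 1: append 24 -> window=[24] (not full yet)
step 2: append 11 -> window=[24, 11] (not full yet)
step 3: append 2 -> window=[24, 11, 2] -> max=24
step 4: append 7 -> window=[11, 2, 7] -> max=11
step 5: append 26 -> window=[2, 7, 26] -> max=26
step 6: append 45 -> window=[7, 26, 45] -> max=45
step 7: append 5 -> window=[26, 45, 5] -> max=45
step 8: append 30 -> window=[45, 5, 30] -> max=45
step 9: append 42 -> window=[5, 30, 42] -> max=42
step 10: append 42 -> window=[30, 42, 42] -> max=42
step 11: append 8 -> window=[42, 42, 8] -> max=42
step 12: append 4 -> window=[42, 8, 4] -> max=42
step 13: append 19 -> window=[8, 4, 19] -> max=19
step 14: append 1 -> window=[4, 19, 1] -> max=19
step 15: append 13 -> window=[19, 1, 13] -> max=19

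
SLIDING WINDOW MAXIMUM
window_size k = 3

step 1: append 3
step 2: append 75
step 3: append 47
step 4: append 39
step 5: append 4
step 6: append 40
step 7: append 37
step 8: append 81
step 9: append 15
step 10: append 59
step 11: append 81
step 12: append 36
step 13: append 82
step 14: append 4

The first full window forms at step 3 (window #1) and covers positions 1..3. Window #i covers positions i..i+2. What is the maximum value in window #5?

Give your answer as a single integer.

step 1: append 3 -> window=[3] (not full yet)
step 2: append 75 -> window=[3, 75] (not full yet)
step 3: append 47 -> window=[3, 75, 47] -> max=75
step 4: append 39 -> window=[75, 47, 39] -> max=75
step 5: append 4 -> window=[47, 39, 4] -> max=47
step 6: append 40 -> window=[39, 4, 40] -> max=40
step 7: append 37 -> window=[4, 40, 37] -> max=40
Window #5 max = 40

Answer: 40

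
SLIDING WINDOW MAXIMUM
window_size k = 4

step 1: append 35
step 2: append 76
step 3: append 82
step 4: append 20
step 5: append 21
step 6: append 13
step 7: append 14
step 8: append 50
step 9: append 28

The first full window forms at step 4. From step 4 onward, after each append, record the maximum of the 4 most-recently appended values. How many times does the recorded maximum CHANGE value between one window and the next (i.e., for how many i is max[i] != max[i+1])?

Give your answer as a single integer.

Answer: 2

Derivation:
step 1: append 35 -> window=[35] (not full yet)
step 2: append 76 -> window=[35, 76] (not full yet)
step 3: append 82 -> window=[35, 76, 82] (not full yet)
step 4: append 20 -> window=[35, 76, 82, 20] -> max=82
step 5: append 21 -> window=[76, 82, 20, 21] -> max=82
step 6: append 13 -> window=[82, 20, 21, 13] -> max=82
step 7: append 14 -> window=[20, 21, 13, 14] -> max=21
step 8: append 50 -> window=[21, 13, 14, 50] -> max=50
step 9: append 28 -> window=[13, 14, 50, 28] -> max=50
Recorded maximums: 82 82 82 21 50 50
Changes between consecutive maximums: 2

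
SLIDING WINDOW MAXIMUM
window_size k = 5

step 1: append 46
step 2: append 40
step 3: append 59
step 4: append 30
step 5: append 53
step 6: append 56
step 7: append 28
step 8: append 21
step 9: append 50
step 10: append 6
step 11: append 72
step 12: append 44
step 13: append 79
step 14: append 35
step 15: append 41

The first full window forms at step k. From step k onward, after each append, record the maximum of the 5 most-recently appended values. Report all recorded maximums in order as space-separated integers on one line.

step 1: append 46 -> window=[46] (not full yet)
step 2: append 40 -> window=[46, 40] (not full yet)
step 3: append 59 -> window=[46, 40, 59] (not full yet)
step 4: append 30 -> window=[46, 40, 59, 30] (not full yet)
step 5: append 53 -> window=[46, 40, 59, 30, 53] -> max=59
step 6: append 56 -> window=[40, 59, 30, 53, 56] -> max=59
step 7: append 28 -> window=[59, 30, 53, 56, 28] -> max=59
step 8: append 21 -> window=[30, 53, 56, 28, 21] -> max=56
step 9: append 50 -> window=[53, 56, 28, 21, 50] -> max=56
step 10: append 6 -> window=[56, 28, 21, 50, 6] -> max=56
step 11: append 72 -> window=[28, 21, 50, 6, 72] -> max=72
step 12: append 44 -> window=[21, 50, 6, 72, 44] -> max=72
step 13: append 79 -> window=[50, 6, 72, 44, 79] -> max=79
step 14: append 35 -> window=[6, 72, 44, 79, 35] -> max=79
step 15: append 41 -> window=[72, 44, 79, 35, 41] -> max=79

Answer: 59 59 59 56 56 56 72 72 79 79 79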